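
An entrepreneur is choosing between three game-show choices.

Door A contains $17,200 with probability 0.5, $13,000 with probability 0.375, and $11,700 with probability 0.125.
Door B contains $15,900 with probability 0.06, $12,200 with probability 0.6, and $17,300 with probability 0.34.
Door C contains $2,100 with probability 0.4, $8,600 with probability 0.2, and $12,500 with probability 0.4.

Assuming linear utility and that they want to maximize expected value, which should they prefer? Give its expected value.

Door A ($14,937.50)

Door A = 0.5 × 17200 + 0.375 × 13000 + 0.125 × 11700 = 8600 + 4875 + 1462.5 = 14937.5
Door B = 0.06 × 15900 + 0.6 × 12200 + 0.34 × 17300 = 954 + 7320 + 5882 = 14156
Door C = 0.4 × 2100 + 0.2 × 8600 + 0.4 × 12500 = 840 + 1720 + 5000 = 7560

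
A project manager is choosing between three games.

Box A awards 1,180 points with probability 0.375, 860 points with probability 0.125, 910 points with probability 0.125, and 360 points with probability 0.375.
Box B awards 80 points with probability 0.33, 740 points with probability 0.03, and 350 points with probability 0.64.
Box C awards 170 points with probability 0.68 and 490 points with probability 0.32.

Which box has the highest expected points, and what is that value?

Box A = 0.375 × 1180 + 0.125 × 860 + 0.125 × 910 + 0.375 × 360 = 442.5 + 107.5 + 113.75 + 135 = 798.75
Box B = 0.33 × 80 + 0.03 × 740 + 0.64 × 350 = 26.4 + 22.2 + 224 = 272.6
Box C = 0.68 × 170 + 0.32 × 490 = 115.6 + 156.8 = 272.4

Box A (798.75 points)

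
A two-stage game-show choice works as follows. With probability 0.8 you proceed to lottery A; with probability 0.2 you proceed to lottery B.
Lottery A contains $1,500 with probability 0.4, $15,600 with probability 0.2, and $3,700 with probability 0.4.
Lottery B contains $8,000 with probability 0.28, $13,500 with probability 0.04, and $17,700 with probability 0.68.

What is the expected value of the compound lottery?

$7,123.20

EV(A) = 0.4 × 1500 + 0.2 × 15600 + 0.4 × 3700 = 600 + 3120 + 1480 = 5200
EV(B) = 0.28 × 8000 + 0.04 × 13500 + 0.68 × 17700 = 2240 + 540 + 12036 = 14816
Overall = 0.8 × 5200 + 0.2 × 14816 = 4160 + 2963.2 = 7123.2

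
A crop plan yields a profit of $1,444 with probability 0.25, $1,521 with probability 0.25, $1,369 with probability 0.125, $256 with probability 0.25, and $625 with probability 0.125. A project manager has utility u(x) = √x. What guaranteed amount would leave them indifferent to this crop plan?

$961

E[u] = 0.25·√1444 + 0.25·√1521 + 0.125·√1369 + 0.25·√256 + 0.125·√625 = 0.25·38 + 0.25·39 + 0.125·37 + 0.25·16 + 0.125·25 = 31
CE = (31)² = 961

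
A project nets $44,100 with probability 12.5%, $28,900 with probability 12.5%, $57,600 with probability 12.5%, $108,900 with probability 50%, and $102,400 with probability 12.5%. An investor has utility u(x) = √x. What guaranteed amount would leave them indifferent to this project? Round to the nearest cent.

E[u] = 0.125·√44100 + 0.125·√28900 + 0.125·√57600 + 0.5·√108900 + 0.125·√102400 = 0.125·210 + 0.125·170 + 0.125·240 + 0.5·330 + 0.125·320 = 282.5
CE = (282.5)² = 79806.25

$79,806.25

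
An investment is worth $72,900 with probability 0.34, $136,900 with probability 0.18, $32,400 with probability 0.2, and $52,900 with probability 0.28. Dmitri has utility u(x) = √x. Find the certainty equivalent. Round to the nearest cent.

E[u] = 0.34·√72900 + 0.18·√136900 + 0.2·√32400 + 0.28·√52900 = 0.34·270 + 0.18·370 + 0.2·180 + 0.28·230 = 258.8
CE = (258.8)² = 66977.44

$66,977.44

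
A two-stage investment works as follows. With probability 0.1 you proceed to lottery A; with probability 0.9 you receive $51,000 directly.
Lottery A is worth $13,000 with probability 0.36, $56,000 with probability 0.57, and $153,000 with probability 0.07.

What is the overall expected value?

EV(A) = 0.36 × 13000 + 0.57 × 56000 + 0.07 × 153000 = 4680 + 31920 + 10710 = 47310
Branch B: 51000 (certain)
Overall = 0.1 × 47310 + 0.9 × 51000 = 4731 + 45900 = 50631

$50,631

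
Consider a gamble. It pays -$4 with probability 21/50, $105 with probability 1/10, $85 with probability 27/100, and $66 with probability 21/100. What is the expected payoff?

EV = 21/50 × (-4) + 1/10 × 105 + 27/100 × 85 + 21/100 × 66 = -1.68 + 10.5 + 22.95 + 13.86 = 45.63

$45.63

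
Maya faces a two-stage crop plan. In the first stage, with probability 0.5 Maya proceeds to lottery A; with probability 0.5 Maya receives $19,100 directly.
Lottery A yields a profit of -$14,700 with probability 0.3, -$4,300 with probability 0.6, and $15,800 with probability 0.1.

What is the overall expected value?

EV(A) = 0.3 × (-14700) + 0.6 × (-4300) + 0.1 × 15800 = -4410 − 2580 + 1580 = -5410
Branch B: 19100 (certain)
Overall = 0.5 × (-5410) + 0.5 × 19100 = -2705 + 9550 = 6845

$6,845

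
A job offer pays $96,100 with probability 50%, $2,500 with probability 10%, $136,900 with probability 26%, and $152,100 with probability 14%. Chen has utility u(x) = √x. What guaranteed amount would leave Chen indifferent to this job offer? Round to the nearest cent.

$96,596.64

E[u] = 0.5·√96100 + 0.1·√2500 + 0.26·√136900 + 0.14·√152100 = 0.5·310 + 0.1·50 + 0.26·370 + 0.14·390 = 310.8
CE = (310.8)² = 96596.64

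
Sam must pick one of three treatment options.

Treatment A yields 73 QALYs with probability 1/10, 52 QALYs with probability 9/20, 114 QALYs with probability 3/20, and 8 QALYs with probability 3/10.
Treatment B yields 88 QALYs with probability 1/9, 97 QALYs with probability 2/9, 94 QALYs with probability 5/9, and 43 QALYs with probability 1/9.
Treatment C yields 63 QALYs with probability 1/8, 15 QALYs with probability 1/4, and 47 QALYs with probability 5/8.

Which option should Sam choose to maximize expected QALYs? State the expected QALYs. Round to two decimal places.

Treatment A = 1/10 × 73 + 9/20 × 52 + 3/20 × 114 + 3/10 × 8 = 7.3 + 23.4 + 17.1 + 2.4 = 50.2
Treatment B = 1/9 × 88 + 2/9 × 97 + 5/9 × 94 + 1/9 × 43 = 9.7778 + 21.5556 + 52.2222 + 4.7778 = 88.3333
Treatment C = 1/8 × 63 + 1/4 × 15 + 5/8 × 47 = 7.875 + 3.75 + 29.375 = 41

Treatment B (88.33 QALYs)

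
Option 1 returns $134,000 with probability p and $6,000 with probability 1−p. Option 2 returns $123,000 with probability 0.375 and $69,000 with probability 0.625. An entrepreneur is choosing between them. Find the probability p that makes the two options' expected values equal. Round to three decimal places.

EV(Option 2) = 0.375 × 123000 + 0.625 × 69000 = 46125 + 43125 = 89250
p·134000 + (1−p)·6000 = 89250
128000p + 6000 = 89250
p = (89250 − 6000) / 128000

p = 0.650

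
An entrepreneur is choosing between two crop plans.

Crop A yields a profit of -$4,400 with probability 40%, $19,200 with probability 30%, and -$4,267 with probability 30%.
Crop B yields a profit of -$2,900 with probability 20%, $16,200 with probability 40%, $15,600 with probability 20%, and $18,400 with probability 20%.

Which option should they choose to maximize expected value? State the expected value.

Crop A = 0.4 × (-4400) + 0.3 × 19200 + 0.3 × (-4267) = -1760 + 5760 − 1280.1 = 2719.9
Crop B = 0.2 × (-2900) + 0.4 × 16200 + 0.2 × 15600 + 0.2 × 18400 = -580 + 6480 + 3120 + 3680 = 12700

Crop B ($12,700)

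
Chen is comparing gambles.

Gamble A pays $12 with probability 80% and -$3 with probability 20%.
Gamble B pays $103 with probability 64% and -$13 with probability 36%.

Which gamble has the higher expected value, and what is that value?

Gamble A = 0.8 × 12 + 0.2 × (-3) = 9.6 − 0.6 = 9
Gamble B = 0.64 × 103 + 0.36 × (-13) = 65.92 − 4.68 = 61.24

Gamble B ($61.24)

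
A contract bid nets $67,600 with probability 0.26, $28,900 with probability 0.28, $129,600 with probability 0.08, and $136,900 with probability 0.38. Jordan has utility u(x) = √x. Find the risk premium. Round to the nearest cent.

E[u] = 0.26·√67600 + 0.28·√28900 + 0.08·√129600 + 0.38·√136900 = 0.26·260 + 0.28·170 + 0.08·360 + 0.38·370 = 284.6
CE = (284.6)² = 80997.16
Risk premium = EV − CE = 88058 − 80997.16 = 7060.84

$7,060.84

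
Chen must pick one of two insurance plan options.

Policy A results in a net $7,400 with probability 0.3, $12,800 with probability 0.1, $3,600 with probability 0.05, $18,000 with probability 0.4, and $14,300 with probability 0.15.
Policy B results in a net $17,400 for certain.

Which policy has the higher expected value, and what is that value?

Policy B ($17,400)

Policy A = 0.3 × 7400 + 0.1 × 12800 + 0.05 × 3600 + 0.4 × 18000 + 0.15 × 14300 = 2220 + 1280 + 180 + 7200 + 2145 = 13025
Policy B: 17400 (certain)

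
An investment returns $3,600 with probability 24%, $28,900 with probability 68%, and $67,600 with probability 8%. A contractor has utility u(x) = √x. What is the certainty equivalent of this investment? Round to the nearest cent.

$22,740.64

E[u] = 0.24·√3600 + 0.68·√28900 + 0.08·√67600 = 0.24·60 + 0.68·170 + 0.08·260 = 150.8
CE = (150.8)² = 22740.64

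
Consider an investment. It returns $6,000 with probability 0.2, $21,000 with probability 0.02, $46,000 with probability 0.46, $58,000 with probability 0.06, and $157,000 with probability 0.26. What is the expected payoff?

$67,080

EV = 0.2 × 6000 + 0.02 × 21000 + 0.46 × 46000 + 0.06 × 58000 + 0.26 × 157000 = 1200 + 420 + 21160 + 3480 + 40820 = 67080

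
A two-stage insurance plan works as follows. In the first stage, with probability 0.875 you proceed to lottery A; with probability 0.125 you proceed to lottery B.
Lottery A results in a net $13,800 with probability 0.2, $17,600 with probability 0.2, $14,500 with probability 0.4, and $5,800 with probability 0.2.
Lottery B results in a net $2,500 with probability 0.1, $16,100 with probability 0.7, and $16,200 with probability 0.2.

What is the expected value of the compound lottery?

$13,430

EV(A) = 0.2 × 13800 + 0.2 × 17600 + 0.4 × 14500 + 0.2 × 5800 = 2760 + 3520 + 5800 + 1160 = 13240
EV(B) = 0.1 × 2500 + 0.7 × 16100 + 0.2 × 16200 = 250 + 11270 + 3240 = 14760
Overall = 0.875 × 13240 + 0.125 × 14760 = 11585 + 1845 = 13430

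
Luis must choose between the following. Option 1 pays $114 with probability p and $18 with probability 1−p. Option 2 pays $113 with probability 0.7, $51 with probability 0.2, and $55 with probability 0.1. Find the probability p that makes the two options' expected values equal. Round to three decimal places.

EV(Option 2) = 0.7 × 113 + 0.2 × 51 + 0.1 × 55 = 79.1 + 10.2 + 5.5 = 94.8
p·114 + (1−p)·18 = 94.8
96p + 18 = 94.8
p = (94.8 − 18) / 96

p = 0.800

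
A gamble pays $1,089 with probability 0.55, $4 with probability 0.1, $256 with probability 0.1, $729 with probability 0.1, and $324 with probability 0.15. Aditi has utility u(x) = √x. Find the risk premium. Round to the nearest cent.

E[u] = 0.55·√1089 + 0.1·√4 + 0.1·√256 + 0.1·√729 + 0.15·√324 = 0.55·33 + 0.1·2 + 0.1·16 + 0.1·27 + 0.15·18 = 25.35
CE = (25.35)² = 642.6225
Risk premium = EV − CE = 746.45 − 642.6225 = 103.8275

$103.83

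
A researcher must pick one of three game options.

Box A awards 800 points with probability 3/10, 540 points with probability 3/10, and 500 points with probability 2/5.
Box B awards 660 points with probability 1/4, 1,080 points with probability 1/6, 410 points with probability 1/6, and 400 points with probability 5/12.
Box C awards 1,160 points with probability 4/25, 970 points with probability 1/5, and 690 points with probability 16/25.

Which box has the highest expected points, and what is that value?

Box A = 3/10 × 800 + 3/10 × 540 + 2/5 × 500 = 240 + 162 + 200 = 602
Box B = 1/4 × 660 + 1/6 × 1080 + 1/6 × 410 + 5/12 × 400 = 165 + 180 + 68.3333 + 166.6667 = 580
Box C = 4/25 × 1160 + 1/5 × 970 + 16/25 × 690 = 185.6 + 194 + 441.6 = 821.2

Box C (821.2 points)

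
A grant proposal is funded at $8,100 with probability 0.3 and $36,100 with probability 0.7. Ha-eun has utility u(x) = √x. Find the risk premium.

E[u] = 0.3·√8100 + 0.7·√36100 = 0.3·90 + 0.7·190 = 160
CE = (160)² = 25600
Risk premium = EV − CE = 27700 − 25600 = 2100

$2,100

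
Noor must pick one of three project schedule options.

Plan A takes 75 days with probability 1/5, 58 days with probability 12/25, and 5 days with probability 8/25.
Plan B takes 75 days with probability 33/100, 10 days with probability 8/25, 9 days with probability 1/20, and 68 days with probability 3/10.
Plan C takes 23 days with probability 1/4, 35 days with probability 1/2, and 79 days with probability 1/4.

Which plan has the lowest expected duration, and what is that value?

Plan C (43 days)

Plan A = 1/5 × 75 + 12/25 × 58 + 8/25 × 5 = 15 + 27.84 + 1.6 = 44.44
Plan B = 33/100 × 75 + 8/25 × 10 + 1/20 × 9 + 3/10 × 68 = 24.75 + 3.2 + 0.45 + 20.4 = 48.8
Plan C = 1/4 × 23 + 1/2 × 35 + 1/4 × 79 = 5.75 + 17.5 + 19.75 = 43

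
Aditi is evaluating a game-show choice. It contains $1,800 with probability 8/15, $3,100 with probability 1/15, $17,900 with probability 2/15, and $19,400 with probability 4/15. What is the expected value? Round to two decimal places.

$8,726.67

EV = 8/15 × 1800 + 1/15 × 3100 + 2/15 × 17900 + 4/15 × 19400 = 960 + 206.6667 + 2386.6667 + 5173.3333 = 8726.6667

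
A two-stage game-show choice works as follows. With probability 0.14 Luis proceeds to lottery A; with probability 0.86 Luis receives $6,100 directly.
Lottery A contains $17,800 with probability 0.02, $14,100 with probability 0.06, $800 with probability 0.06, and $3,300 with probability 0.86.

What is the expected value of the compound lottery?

$5,818.32

EV(A) = 0.02 × 17800 + 0.06 × 14100 + 0.06 × 800 + 0.86 × 3300 = 356 + 846 + 48 + 2838 = 4088
Branch B: 6100 (certain)
Overall = 0.14 × 4088 + 0.86 × 6100 = 572.32 + 5246 = 5818.32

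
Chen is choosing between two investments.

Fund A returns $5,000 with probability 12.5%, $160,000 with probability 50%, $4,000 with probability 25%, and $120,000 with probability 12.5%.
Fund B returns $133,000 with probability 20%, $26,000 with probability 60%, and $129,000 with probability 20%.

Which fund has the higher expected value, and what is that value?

Fund A ($96,625)

Fund A = 0.125 × 5000 + 0.5 × 160000 + 0.25 × 4000 + 0.125 × 120000 = 625 + 80000 + 1000 + 15000 = 96625
Fund B = 0.2 × 133000 + 0.6 × 26000 + 0.2 × 129000 = 26600 + 15600 + 25800 = 68000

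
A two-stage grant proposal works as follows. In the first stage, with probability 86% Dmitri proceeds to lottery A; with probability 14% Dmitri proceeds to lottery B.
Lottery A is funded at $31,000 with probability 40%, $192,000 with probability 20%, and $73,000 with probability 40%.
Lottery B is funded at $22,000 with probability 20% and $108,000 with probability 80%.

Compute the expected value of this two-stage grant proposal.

$81,512

EV(A) = 0.4 × 31000 + 0.2 × 192000 + 0.4 × 73000 = 12400 + 38400 + 29200 = 80000
EV(B) = 0.2 × 22000 + 0.8 × 108000 = 4400 + 86400 = 90800
Overall = 0.86 × 80000 + 0.14 × 90800 = 68800 + 12712 = 81512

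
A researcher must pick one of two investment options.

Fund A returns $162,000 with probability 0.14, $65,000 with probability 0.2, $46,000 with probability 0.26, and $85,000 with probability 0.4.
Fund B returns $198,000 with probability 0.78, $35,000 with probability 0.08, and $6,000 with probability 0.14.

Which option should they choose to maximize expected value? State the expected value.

Fund A = 0.14 × 162000 + 0.2 × 65000 + 0.26 × 46000 + 0.4 × 85000 = 22680 + 13000 + 11960 + 34000 = 81640
Fund B = 0.78 × 198000 + 0.08 × 35000 + 0.14 × 6000 = 154440 + 2800 + 840 = 158080

Fund B ($158,080)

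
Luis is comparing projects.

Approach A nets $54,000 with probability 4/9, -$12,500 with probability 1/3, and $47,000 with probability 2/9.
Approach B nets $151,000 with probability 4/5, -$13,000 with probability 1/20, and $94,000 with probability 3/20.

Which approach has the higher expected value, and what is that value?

Approach A = 4/9 × 54000 + 1/3 × (-12500) + 2/9 × 47000 = 24000 − 4166.6667 + 10444.4444 = 30277.7778
Approach B = 4/5 × 151000 + 1/20 × (-13000) + 3/20 × 94000 = 120800 − 650 + 14100 = 134250

Approach B ($134,250)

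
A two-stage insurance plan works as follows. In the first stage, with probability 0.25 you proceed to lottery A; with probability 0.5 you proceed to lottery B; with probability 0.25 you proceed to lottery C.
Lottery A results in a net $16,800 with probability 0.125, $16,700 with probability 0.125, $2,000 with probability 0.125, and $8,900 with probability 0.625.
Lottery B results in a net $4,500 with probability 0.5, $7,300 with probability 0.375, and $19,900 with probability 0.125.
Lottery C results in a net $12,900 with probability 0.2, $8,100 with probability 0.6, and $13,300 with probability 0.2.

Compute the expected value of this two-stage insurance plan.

$8,762.50

EV(A) = 0.125 × 16800 + 0.125 × 16700 + 0.125 × 2000 + 0.625 × 8900 = 2100 + 2087.5 + 250 + 5562.5 = 10000
EV(B) = 0.5 × 4500 + 0.375 × 7300 + 0.125 × 19900 = 2250 + 2737.5 + 2487.5 = 7475
EV(C) = 0.2 × 12900 + 0.6 × 8100 + 0.2 × 13300 = 2580 + 4860 + 2660 = 10100
Overall = 0.25 × 10000 + 0.5 × 7475 + 0.25 × 10100 = 2500 + 3737.5 + 2525 = 8762.5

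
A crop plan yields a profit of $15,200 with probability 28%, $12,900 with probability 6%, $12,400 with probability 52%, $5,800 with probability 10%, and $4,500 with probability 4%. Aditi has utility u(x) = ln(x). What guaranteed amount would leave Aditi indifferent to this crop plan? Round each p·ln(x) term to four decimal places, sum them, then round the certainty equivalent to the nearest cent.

E[u] = 0.28·ln(15200) + 0.06·ln(12900) + 0.52·ln(12400) + 0.1·ln(5800) + 0.04·ln(4500) = 2.6961 + 0.5679 + 4.9012 + 0.8666 + 0.3365 = 9.3683
CE = e^9.3683 ≈ 11711.19

$11,711.19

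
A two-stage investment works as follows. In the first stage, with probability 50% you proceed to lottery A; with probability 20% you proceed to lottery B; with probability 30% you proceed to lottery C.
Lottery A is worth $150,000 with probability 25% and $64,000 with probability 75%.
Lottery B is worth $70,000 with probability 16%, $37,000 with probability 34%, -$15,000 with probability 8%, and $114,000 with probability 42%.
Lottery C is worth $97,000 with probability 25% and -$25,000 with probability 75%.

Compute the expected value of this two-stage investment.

EV(A) = 0.25 × 150000 + 0.75 × 64000 = 37500 + 48000 = 85500
EV(B) = 0.16 × 70000 + 0.34 × 37000 + 0.08 × (-15000) + 0.42 × 114000 = 11200 + 12580 − 1200 + 47880 = 70460
EV(C) = 0.25 × 97000 + 0.75 × (-25000) = 24250 − 18750 = 5500
Overall = 0.5 × 85500 + 0.2 × 70460 + 0.3 × 5500 = 42750 + 14092 + 1650 = 58492

$58,492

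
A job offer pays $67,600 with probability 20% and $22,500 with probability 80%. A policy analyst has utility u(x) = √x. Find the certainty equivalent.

E[u] = 0.2·√67600 + 0.8·√22500 = 0.2·260 + 0.8·150 = 172
CE = (172)² = 29584

$29,584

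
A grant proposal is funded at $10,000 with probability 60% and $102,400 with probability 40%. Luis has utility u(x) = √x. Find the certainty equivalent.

$35,344

E[u] = 0.6·√10000 + 0.4·√102400 = 0.6·100 + 0.4·320 = 188
CE = (188)² = 35344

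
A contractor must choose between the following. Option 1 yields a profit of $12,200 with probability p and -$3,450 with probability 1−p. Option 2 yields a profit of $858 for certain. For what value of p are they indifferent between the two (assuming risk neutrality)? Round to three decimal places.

p = 0.275

p·12200 + (1−p)·(-3450) = 858
15650p − 3450 = 858
p = (858 + 3450) / 15650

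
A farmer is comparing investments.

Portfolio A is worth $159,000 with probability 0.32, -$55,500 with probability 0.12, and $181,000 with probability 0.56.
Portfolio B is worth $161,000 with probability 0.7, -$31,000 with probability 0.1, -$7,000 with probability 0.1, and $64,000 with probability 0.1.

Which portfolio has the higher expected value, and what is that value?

Portfolio A ($145,580)

Portfolio A = 0.32 × 159000 + 0.12 × (-55500) + 0.56 × 181000 = 50880 − 6660 + 101360 = 145580
Portfolio B = 0.7 × 161000 + 0.1 × (-31000) + 0.1 × (-7000) + 0.1 × 64000 = 112700 − 3100 − 700 + 6400 = 115300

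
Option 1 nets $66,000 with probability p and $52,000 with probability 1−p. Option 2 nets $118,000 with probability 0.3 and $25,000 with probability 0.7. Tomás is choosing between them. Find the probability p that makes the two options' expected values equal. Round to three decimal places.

p = 0.064

EV(Option 2) = 0.3 × 118000 + 0.7 × 25000 = 35400 + 17500 = 52900
p·66000 + (1−p)·52000 = 52900
14000p + 52000 = 52900
p = (52900 − 52000) / 14000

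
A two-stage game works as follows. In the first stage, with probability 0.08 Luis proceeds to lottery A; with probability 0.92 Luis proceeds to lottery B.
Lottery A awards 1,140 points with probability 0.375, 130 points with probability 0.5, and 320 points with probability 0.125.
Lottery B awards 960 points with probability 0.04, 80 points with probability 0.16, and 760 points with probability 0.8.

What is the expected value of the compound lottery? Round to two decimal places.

EV(A) = 0.375 × 1140 + 0.5 × 130 + 0.125 × 320 = 427.5 + 65 + 40 = 532.5
EV(B) = 0.04 × 960 + 0.16 × 80 + 0.8 × 760 = 38.4 + 12.8 + 608 = 659.2
Overall = 0.08 × 532.5 + 0.92 × 659.2 = 42.6 + 606.464 = 649.064

649.06 points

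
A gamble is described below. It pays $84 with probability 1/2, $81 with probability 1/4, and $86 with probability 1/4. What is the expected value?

$83.75

EV = 1/2 × 84 + 1/4 × 81 + 1/4 × 86 = 42 + 20.25 + 21.5 = 83.75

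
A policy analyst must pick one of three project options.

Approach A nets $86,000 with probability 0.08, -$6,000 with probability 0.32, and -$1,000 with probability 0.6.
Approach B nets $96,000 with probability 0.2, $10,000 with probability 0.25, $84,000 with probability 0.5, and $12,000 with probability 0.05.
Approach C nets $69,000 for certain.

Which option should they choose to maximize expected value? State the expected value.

Approach C ($69,000)

Approach A = 0.08 × 86000 + 0.32 × (-6000) + 0.6 × (-1000) = 6880 − 1920 − 600 = 4360
Approach B = 0.2 × 96000 + 0.25 × 10000 + 0.5 × 84000 + 0.05 × 12000 = 19200 + 2500 + 42000 + 600 = 64300
Approach C: 69000 (certain)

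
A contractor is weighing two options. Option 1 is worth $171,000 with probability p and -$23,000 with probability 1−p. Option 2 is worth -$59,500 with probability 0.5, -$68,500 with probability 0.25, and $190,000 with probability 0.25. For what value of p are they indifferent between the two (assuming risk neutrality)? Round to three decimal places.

p = 0.122

EV(Option 2) = 0.5 × (-59500) + 0.25 × (-68500) + 0.25 × 190000 = -29750 − 17125 + 47500 = 625
p·171000 + (1−p)·(-23000) = 625
194000p − 23000 = 625
p = (625 + 23000) / 194000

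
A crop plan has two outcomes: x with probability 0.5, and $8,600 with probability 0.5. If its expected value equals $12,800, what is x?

0.5·x + 0.5·8600 = 12800
0.5·x = 12800 − 4300 = 8500
x = 8500 / 0.5 = 17000

x = $17,000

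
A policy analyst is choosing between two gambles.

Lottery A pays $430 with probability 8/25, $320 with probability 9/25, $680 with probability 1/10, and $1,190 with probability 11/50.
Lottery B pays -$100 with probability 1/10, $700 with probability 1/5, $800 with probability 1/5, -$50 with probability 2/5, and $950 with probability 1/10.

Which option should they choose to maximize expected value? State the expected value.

Lottery A ($582.60)

Lottery A = 8/25 × 430 + 9/25 × 320 + 1/10 × 680 + 11/50 × 1190 = 137.6 + 115.2 + 68 + 261.8 = 582.6
Lottery B = 1/10 × (-100) + 1/5 × 700 + 1/5 × 800 + 2/5 × (-50) + 1/10 × 950 = -10 + 140 + 160 − 20 + 95 = 365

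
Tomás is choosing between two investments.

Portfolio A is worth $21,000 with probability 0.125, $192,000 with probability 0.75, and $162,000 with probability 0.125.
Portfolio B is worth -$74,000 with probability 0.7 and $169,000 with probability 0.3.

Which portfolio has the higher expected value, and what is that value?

Portfolio A ($166,875)

Portfolio A = 0.125 × 21000 + 0.75 × 192000 + 0.125 × 162000 = 2625 + 144000 + 20250 = 166875
Portfolio B = 0.7 × (-74000) + 0.3 × 169000 = -51800 + 50700 = -1100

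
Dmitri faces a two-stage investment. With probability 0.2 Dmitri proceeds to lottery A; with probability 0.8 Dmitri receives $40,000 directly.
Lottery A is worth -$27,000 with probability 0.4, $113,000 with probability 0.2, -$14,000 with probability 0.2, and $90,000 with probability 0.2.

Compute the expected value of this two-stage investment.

$37,400

EV(A) = 0.4 × (-27000) + 0.2 × 113000 + 0.2 × (-14000) + 0.2 × 90000 = -10800 + 22600 − 2800 + 18000 = 27000
Branch B: 40000 (certain)
Overall = 0.2 × 27000 + 0.8 × 40000 = 5400 + 32000 = 37400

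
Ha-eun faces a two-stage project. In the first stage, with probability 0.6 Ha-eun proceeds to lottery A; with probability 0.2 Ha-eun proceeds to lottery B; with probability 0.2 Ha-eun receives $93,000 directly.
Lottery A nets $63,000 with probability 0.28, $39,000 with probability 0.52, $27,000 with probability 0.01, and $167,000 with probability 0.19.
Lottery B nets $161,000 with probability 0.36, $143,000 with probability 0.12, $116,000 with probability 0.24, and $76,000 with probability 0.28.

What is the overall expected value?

EV(A) = 0.28 × 63000 + 0.52 × 39000 + 0.01 × 27000 + 0.19 × 167000 = 17640 + 20280 + 270 + 31730 = 69920
EV(B) = 0.36 × 161000 + 0.12 × 143000 + 0.24 × 116000 + 0.28 × 76000 = 57960 + 17160 + 27840 + 21280 = 124240
Branch C: 93000 (certain)
Overall = 0.6 × 69920 + 0.2 × 124240 + 0.2 × 93000 = 41952 + 24848 + 18600 = 85400

$85,400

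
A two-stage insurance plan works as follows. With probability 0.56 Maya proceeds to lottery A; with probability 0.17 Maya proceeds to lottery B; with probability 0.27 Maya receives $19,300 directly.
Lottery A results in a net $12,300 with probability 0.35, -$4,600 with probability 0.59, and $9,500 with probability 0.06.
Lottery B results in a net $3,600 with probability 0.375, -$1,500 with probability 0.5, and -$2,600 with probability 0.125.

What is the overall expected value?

EV(A) = 0.35 × 12300 + 0.59 × (-4600) + 0.06 × 9500 = 4305 − 2714 + 570 = 2161
EV(B) = 0.375 × 3600 + 0.5 × (-1500) + 0.125 × (-2600) = 1350 − 750 − 325 = 275
Branch C: 19300 (certain)
Overall = 0.56 × 2161 + 0.17 × 275 + 0.27 × 19300 = 1210.16 + 46.75 + 5211 = 6467.91

$6,467.91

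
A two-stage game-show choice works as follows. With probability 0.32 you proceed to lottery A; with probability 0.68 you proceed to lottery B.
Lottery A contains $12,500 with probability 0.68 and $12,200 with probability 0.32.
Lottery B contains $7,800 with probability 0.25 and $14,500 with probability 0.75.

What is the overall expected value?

EV(A) = 0.68 × 12500 + 0.32 × 12200 = 8500 + 3904 = 12404
EV(B) = 0.25 × 7800 + 0.75 × 14500 = 1950 + 10875 = 12825
Overall = 0.32 × 12404 + 0.68 × 12825 = 3969.28 + 8721 = 12690.28

$12,690.28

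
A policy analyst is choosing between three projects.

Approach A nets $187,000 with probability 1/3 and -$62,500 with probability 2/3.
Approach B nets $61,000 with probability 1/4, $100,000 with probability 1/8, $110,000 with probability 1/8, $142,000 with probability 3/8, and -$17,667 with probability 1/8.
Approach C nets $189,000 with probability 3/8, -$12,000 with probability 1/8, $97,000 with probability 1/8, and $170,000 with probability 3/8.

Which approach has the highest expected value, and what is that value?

Approach A = 1/3 × 187000 + 2/3 × (-62500) = 62333.3333 − 41666.6667 = 20666.6667
Approach B = 1/4 × 61000 + 1/8 × 100000 + 1/8 × 110000 + 3/8 × 142000 + 1/8 × (-17667) = 15250 + 12500 + 13750 + 53250 − 2208.375 = 92541.625
Approach C = 3/8 × 189000 + 1/8 × (-12000) + 1/8 × 97000 + 3/8 × 170000 = 70875 − 1500 + 12125 + 63750 = 145250

Approach C ($145,250)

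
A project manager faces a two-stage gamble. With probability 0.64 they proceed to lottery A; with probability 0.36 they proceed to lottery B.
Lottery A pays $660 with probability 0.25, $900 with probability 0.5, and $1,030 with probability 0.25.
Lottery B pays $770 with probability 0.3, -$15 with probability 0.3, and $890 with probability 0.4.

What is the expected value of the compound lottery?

EV(A) = 0.25 × 660 + 0.5 × 900 + 0.25 × 1030 = 165 + 450 + 257.5 = 872.5
EV(B) = 0.3 × 770 + 0.3 × (-15) + 0.4 × 890 = 231 − 4.5 + 356 = 582.5
Overall = 0.64 × 872.5 + 0.36 × 582.5 = 558.4 + 209.7 = 768.1

$768.10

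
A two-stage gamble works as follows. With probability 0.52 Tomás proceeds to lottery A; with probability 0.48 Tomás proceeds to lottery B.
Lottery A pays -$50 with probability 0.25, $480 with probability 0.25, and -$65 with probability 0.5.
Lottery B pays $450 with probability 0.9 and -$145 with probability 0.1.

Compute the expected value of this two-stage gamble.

$226.44

EV(A) = 0.25 × (-50) + 0.25 × 480 + 0.5 × (-65) = -12.5 + 120 − 32.5 = 75
EV(B) = 0.9 × 450 + 0.1 × (-145) = 405 − 14.5 = 390.5
Overall = 0.52 × 75 + 0.48 × 390.5 = 39 + 187.44 = 226.44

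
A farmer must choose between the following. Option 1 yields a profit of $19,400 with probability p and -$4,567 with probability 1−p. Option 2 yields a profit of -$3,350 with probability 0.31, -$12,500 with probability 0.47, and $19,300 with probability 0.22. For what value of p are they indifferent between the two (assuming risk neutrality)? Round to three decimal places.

EV(Option 2) = 0.31 × (-3350) + 0.47 × (-12500) + 0.22 × 19300 = -1038.5 − 5875 + 4246 = -2667.5
p·19400 + (1−p)·(-4567) = -2667.5
23967p − 4567 = -2667.5
p = (-2667.5 + 4567) / 23967

p = 0.079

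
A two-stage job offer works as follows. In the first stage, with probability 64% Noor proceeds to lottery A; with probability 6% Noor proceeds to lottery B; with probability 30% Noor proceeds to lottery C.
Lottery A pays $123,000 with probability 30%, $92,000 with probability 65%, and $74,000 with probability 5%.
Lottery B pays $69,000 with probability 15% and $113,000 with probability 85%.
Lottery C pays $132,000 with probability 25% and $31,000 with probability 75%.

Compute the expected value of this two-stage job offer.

EV(A) = 0.3 × 123000 + 0.65 × 92000 + 0.05 × 74000 = 36900 + 59800 + 3700 = 100400
EV(B) = 0.15 × 69000 + 0.85 × 113000 = 10350 + 96050 = 106400
EV(C) = 0.25 × 132000 + 0.75 × 31000 = 33000 + 23250 = 56250
Overall = 0.64 × 100400 + 0.06 × 106400 + 0.3 × 56250 = 64256 + 6384 + 16875 = 87515

$87,515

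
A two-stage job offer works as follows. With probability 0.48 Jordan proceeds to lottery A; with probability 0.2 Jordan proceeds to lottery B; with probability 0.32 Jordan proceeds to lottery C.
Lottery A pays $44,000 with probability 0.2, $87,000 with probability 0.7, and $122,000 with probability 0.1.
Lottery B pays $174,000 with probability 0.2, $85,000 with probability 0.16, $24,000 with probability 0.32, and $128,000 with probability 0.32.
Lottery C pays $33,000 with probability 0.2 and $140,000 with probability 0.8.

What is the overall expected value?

EV(A) = 0.2 × 44000 + 0.7 × 87000 + 0.1 × 122000 = 8800 + 60900 + 12200 = 81900
EV(B) = 0.2 × 174000 + 0.16 × 85000 + 0.32 × 24000 + 0.32 × 128000 = 34800 + 13600 + 7680 + 40960 = 97040
EV(C) = 0.2 × 33000 + 0.8 × 140000 = 6600 + 112000 = 118600
Overall = 0.48 × 81900 + 0.2 × 97040 + 0.32 × 118600 = 39312 + 19408 + 37952 = 96672

$96,672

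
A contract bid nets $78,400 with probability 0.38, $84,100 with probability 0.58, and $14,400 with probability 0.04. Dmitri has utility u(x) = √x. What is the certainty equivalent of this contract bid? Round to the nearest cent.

E[u] = 0.38·√78400 + 0.58·√84100 + 0.04·√14400 = 0.38·280 + 0.58·290 + 0.04·120 = 279.4
CE = (279.4)² = 78064.36

$78,064.36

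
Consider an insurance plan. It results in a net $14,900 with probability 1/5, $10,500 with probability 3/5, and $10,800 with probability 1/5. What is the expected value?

$11,440

EV = 1/5 × 14900 + 3/5 × 10500 + 1/5 × 10800 = 2980 + 6300 + 2160 = 11440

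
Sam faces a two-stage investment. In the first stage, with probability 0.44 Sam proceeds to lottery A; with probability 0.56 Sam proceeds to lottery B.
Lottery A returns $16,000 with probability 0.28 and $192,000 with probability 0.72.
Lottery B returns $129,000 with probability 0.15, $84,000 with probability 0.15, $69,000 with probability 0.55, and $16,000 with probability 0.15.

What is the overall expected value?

EV(A) = 0.28 × 16000 + 0.72 × 192000 = 4480 + 138240 = 142720
EV(B) = 0.15 × 129000 + 0.15 × 84000 + 0.55 × 69000 + 0.15 × 16000 = 19350 + 12600 + 37950 + 2400 = 72300
Overall = 0.44 × 142720 + 0.56 × 72300 = 62796.8 + 40488 = 103284.8

$103,284.80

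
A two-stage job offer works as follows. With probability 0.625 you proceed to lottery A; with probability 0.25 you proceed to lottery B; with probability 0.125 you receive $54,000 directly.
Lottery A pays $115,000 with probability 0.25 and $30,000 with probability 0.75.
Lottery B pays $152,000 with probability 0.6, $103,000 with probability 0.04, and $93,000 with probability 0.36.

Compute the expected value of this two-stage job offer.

$70,981.25

EV(A) = 0.25 × 115000 + 0.75 × 30000 = 28750 + 22500 = 51250
EV(B) = 0.6 × 152000 + 0.04 × 103000 + 0.36 × 93000 = 91200 + 4120 + 33480 = 128800
Branch C: 54000 (certain)
Overall = 0.625 × 51250 + 0.25 × 128800 + 0.125 × 54000 = 32031.25 + 32200 + 6750 = 70981.25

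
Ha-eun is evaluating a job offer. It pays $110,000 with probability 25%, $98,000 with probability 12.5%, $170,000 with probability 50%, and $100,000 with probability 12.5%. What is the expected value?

EV = 0.25 × 110000 + 0.125 × 98000 + 0.5 × 170000 + 0.125 × 100000 = 27500 + 12250 + 85000 + 12500 = 137250

$137,250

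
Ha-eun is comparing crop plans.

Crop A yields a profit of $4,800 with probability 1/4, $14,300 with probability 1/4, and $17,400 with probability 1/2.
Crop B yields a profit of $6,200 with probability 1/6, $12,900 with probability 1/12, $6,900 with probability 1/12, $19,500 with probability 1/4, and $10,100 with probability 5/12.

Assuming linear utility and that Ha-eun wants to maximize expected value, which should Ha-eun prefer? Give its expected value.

Crop A = 1/4 × 4800 + 1/4 × 14300 + 1/2 × 17400 = 1200 + 3575 + 8700 = 13475
Crop B = 1/6 × 6200 + 1/12 × 12900 + 1/12 × 6900 + 1/4 × 19500 + 5/12 × 10100 = 1033.3333 + 1075 + 575 + 4875 + 4208.3333 = 11766.6667

Crop A ($13,475)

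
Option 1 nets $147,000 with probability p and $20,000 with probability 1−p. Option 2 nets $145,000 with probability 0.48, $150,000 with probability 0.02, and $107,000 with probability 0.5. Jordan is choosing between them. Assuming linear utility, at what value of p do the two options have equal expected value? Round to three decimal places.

p = 0.835

EV(Option 2) = 0.48 × 145000 + 0.02 × 150000 + 0.5 × 107000 = 69600 + 3000 + 53500 = 126100
p·147000 + (1−p)·20000 = 126100
127000p + 20000 = 126100
p = (126100 − 20000) / 127000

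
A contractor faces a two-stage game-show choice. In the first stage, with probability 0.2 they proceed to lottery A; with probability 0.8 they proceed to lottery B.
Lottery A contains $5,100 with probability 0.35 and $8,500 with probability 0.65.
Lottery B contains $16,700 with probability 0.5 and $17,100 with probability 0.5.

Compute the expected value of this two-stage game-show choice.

$14,982

EV(A) = 0.35 × 5100 + 0.65 × 8500 = 1785 + 5525 = 7310
EV(B) = 0.5 × 16700 + 0.5 × 17100 = 8350 + 8550 = 16900
Overall = 0.2 × 7310 + 0.8 × 16900 = 1462 + 13520 = 14982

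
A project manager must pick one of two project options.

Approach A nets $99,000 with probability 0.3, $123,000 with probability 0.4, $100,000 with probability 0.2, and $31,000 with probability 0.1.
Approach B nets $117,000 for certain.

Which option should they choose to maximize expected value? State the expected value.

Approach B ($117,000)

Approach A = 0.3 × 99000 + 0.4 × 123000 + 0.2 × 100000 + 0.1 × 31000 = 29700 + 49200 + 20000 + 3100 = 102000
Approach B: 117000 (certain)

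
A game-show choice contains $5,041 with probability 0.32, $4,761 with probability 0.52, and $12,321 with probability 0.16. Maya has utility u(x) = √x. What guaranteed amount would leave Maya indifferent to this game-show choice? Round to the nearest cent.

E[u] = 0.32·√5041 + 0.52·√4761 + 0.16·√12321 = 0.32·71 + 0.52·69 + 0.16·111 = 76.36
CE = (76.36)² = 5830.8496

$5,830.85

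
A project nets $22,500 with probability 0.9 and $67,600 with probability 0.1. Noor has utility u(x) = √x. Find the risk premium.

E[u] = 0.9·√22500 + 0.1·√67600 = 0.9·150 + 0.1·260 = 161
CE = (161)² = 25921
Risk premium = EV − CE = 27010 − 25921 = 1089

$1,089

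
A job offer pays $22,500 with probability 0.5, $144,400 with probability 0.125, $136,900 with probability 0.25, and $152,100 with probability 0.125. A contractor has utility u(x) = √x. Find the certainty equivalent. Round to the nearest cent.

$69,564.06

E[u] = 0.5·√22500 + 0.125·√144400 + 0.25·√136900 + 0.125·√152100 = 0.5·150 + 0.125·380 + 0.25·370 + 0.125·390 = 263.75
CE = (263.75)² = 69564.0625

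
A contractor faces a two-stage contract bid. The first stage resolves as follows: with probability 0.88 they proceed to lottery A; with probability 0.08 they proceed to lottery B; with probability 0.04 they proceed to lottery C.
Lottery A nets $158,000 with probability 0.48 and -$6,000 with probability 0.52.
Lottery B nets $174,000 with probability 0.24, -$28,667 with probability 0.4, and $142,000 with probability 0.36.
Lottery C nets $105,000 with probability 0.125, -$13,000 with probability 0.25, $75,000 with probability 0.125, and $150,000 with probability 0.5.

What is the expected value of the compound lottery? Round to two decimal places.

$74,276.66

EV(A) = 0.48 × 158000 + 0.52 × (-6000) = 75840 − 3120 = 72720
EV(B) = 0.24 × 174000 + 0.4 × (-28667) + 0.36 × 142000 = 41760 − 11466.8 + 51120 = 81413.2
EV(C) = 0.125 × 105000 + 0.25 × (-13000) + 0.125 × 75000 + 0.5 × 150000 = 13125 − 3250 + 9375 + 75000 = 94250
Overall = 0.88 × 72720 + 0.08 × 81413.2 + 0.04 × 94250 = 63993.6 + 6513.056 + 3770 = 74276.656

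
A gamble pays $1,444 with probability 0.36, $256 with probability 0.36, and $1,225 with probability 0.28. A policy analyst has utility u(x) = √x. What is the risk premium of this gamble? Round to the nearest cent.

$100.02

E[u] = 0.36·√1444 + 0.36·√256 + 0.28·√1225 = 0.36·38 + 0.36·16 + 0.28·35 = 29.24
CE = (29.24)² = 854.9776
Risk premium = EV − CE = 955 − 854.9776 = 100.0224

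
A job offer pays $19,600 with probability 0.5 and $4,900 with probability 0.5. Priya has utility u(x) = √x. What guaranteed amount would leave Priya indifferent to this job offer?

E[u] = 0.5·√19600 + 0.5·√4900 = 0.5·140 + 0.5·70 = 105
CE = (105)² = 11025

$11,025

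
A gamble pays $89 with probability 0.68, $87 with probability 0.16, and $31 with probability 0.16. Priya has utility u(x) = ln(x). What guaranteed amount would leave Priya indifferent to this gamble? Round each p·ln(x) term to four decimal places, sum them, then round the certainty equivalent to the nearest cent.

$74.90

E[u] = 0.68·ln(89) + 0.16·ln(87) + 0.16·ln(31) = 3.0523 + 0.7145 + 0.5494 = 4.3162
CE = e^4.3162 ≈ 74.90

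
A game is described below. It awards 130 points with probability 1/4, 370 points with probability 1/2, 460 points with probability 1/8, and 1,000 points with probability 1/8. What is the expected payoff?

400 points

EV = 1/4 × 130 + 1/2 × 370 + 1/8 × 460 + 1/8 × 1000 = 32.5 + 185 + 57.5 + 125 = 400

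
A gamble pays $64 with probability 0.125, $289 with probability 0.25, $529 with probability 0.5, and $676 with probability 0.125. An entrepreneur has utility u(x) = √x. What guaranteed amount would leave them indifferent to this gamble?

$400

E[u] = 0.125·√64 + 0.25·√289 + 0.5·√529 + 0.125·√676 = 0.125·8 + 0.25·17 + 0.5·23 + 0.125·26 = 20
CE = (20)² = 400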